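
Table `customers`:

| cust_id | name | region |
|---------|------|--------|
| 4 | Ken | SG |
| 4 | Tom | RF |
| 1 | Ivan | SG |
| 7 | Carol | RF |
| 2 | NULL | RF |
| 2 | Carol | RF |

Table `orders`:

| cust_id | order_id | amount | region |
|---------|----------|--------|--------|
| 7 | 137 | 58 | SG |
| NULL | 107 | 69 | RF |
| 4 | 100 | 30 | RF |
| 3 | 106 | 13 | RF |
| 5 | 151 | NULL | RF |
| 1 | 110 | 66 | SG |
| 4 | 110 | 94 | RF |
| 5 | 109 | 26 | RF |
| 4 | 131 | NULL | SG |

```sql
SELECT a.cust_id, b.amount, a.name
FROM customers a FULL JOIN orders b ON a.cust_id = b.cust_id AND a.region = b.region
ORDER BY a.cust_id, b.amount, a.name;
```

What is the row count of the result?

12

FULL OUTER JOIN keeps every row from both sides; unmatched rows get NULL for the other side's columns.
Matching on a.cust_id = b.cust_id AND a.region = b.region. A NULL in a compared column never satisfies the condition.
- cust_id=4, region=SG: 1 matching b row(s), so 1 row(s) emitted.
- cust_id=4, region=RF: 2 matching b row(s), so 2 row(s) emitted.
- cust_id=1, region=SG: 1 matching b row(s), so 1 row(s) emitted.
- cust_id=7, region=RF: no b row matches, row kept with b columns NULL.
- cust_id=2, region=RF: no b row matches, row kept with b columns NULL.
- cust_id=2, region=RF: no b row matches, row kept with b columns NULL.
- plus 5 unmatched b row(s), each kept with NULL a columns.
Total: 4 matched + 8 padded = 12 rows.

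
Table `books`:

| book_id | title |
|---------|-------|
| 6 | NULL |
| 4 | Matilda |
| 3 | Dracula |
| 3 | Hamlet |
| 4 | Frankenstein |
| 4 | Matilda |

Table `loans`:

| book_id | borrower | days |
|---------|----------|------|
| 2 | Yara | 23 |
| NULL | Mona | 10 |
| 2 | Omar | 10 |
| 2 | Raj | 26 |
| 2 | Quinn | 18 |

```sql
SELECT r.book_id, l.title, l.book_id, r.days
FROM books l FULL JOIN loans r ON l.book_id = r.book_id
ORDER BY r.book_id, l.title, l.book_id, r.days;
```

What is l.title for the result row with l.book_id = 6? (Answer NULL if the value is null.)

FULL OUTER JOIN keeps every row from both sides; unmatched rows get NULL for the other side's columns.
Matching on l.book_id = r.book_id. A NULL in a compared column never satisfies the condition.
- l[0] book_id=6 → no match; kept with NULLs on the r side.
- l[1] book_id=4 → no match; kept with NULLs on the r side.
- l[2] book_id=3 → no match; kept with NULLs on the r side.
- l[3] book_id=3 → no match; kept with NULLs on the r side.
- l[4] book_id=4 → no match; kept with NULLs on the r side.
- l[5] book_id=4 → no match; kept with NULLs on the r side.
- 5 row(s) from r found no l partner → padded with NULL.

NULL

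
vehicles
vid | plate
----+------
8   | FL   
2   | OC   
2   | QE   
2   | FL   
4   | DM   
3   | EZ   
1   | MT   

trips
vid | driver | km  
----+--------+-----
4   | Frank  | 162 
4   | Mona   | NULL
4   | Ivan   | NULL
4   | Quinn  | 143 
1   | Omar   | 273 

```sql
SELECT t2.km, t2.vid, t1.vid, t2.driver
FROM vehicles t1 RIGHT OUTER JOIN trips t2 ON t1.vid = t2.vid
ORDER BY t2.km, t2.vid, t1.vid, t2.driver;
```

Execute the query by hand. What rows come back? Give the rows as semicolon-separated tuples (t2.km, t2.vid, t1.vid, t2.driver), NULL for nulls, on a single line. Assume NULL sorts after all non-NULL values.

(143, 4, 4, Quinn); (162, 4, 4, Frank); (273, 1, 1, Omar); (NULL, 4, 4, Ivan); (NULL, 4, 4, Mona)

RIGHT JOIN keeps every row from `trips`; unmatched rows get NULL for `vehicles`'s columns.
Matching on t1.vid = t2.vid.
Matched pairs: 5; unmatched t2 rows kept: 0.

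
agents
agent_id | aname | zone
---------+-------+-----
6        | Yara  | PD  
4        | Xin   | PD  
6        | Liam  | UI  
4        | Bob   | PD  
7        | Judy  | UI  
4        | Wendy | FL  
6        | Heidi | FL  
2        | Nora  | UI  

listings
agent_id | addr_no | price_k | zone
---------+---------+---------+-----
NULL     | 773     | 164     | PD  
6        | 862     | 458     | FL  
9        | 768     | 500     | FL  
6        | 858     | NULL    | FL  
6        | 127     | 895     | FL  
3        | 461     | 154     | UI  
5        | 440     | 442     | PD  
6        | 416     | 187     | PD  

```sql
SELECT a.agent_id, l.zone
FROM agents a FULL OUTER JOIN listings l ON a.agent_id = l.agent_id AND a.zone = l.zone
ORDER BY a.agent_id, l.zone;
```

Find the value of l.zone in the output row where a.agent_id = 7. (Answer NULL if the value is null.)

NULL

FULL OUTER JOIN keeps every row from both sides; unmatched rows get NULL for the other side's columns.
Matching on a.agent_id = l.agent_id AND a.zone = l.zone. A NULL in a compared column never satisfies the condition.
- a row (agent_id=6, zone=PD): matches 1 l row(s) → 1 output row(s).
- a row (agent_id=4, zone=PD): no match → kept, l columns NULL.
- a row (agent_id=6, zone=UI): no match → kept, l columns NULL.
- a row (agent_id=4, zone=PD): no match → kept, l columns NULL.
- a row (agent_id=7, zone=UI): no match → kept, l columns NULL.
- a row (agent_id=4, zone=FL): no match → kept, l columns NULL.
- a row (agent_id=6, zone=FL): matches 3 l row(s) → 3 output row(s).
- a row (agent_id=2, zone=UI): no match → kept, l columns NULL.
- 4 row(s) from l found no a partner → padded with NULL.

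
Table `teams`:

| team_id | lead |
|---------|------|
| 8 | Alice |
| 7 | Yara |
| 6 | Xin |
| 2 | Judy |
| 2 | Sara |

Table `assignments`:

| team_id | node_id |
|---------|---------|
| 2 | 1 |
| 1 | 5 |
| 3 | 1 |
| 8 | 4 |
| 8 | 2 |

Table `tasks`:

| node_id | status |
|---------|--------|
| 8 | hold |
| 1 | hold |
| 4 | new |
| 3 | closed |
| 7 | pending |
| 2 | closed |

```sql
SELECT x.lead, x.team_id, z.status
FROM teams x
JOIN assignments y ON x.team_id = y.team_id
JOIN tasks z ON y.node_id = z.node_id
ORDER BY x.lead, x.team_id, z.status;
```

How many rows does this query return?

4

Joins associate left-to-right: teams INNER JOIN assignments on team_id gives 4 intermediate row(s).
Then INNER JOIN `tasks z` on node_id: keep only rows whose y.node_id appears in z.
Result: 4 row(s).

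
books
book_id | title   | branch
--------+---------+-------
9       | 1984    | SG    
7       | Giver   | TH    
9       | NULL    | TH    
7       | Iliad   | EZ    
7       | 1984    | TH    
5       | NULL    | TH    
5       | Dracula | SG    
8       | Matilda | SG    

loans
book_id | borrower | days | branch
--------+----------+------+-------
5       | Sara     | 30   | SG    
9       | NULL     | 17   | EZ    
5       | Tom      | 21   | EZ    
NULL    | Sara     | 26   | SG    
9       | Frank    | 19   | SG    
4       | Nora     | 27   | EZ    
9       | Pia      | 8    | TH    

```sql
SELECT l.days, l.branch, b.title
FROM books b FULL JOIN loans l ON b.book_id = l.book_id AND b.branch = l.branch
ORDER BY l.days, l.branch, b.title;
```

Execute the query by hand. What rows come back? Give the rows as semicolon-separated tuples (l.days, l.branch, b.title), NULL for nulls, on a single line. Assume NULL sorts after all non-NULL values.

(8, TH, NULL); (17, EZ, NULL); (19, SG, 1984); (21, EZ, NULL); (26, SG, NULL); (27, EZ, NULL); (30, SG, Dracula); (NULL, NULL, 1984); (NULL, NULL, Giver); (NULL, NULL, Iliad); (NULL, NULL, Matilda); (NULL, NULL, NULL)

FULL OUTER JOIN keeps every row from both sides; unmatched rows get NULL for the other side's columns.
Matching on b.book_id = l.book_id AND b.branch = l.branch. A NULL in a compared column never satisfies the condition.
- book_id=9, branch=SG: 1 matching l row(s), so 1 row(s) emitted.
- book_id=7, branch=TH: no l row matches, row kept with l columns NULL.
- book_id=9, branch=TH: 1 matching l row(s), so 1 row(s) emitted.
- book_id=7, branch=EZ: no l row matches, row kept with l columns NULL.
- book_id=7, branch=TH: no l row matches, row kept with l columns NULL.
- book_id=5, branch=TH: no l row matches, row kept with l columns NULL.
- book_id=5, branch=SG: 1 matching l row(s), so 1 row(s) emitted.
- book_id=8, branch=SG: no l row matches, row kept with l columns NULL.
- plus 4 unmatched l row(s), each kept with NULL b columns.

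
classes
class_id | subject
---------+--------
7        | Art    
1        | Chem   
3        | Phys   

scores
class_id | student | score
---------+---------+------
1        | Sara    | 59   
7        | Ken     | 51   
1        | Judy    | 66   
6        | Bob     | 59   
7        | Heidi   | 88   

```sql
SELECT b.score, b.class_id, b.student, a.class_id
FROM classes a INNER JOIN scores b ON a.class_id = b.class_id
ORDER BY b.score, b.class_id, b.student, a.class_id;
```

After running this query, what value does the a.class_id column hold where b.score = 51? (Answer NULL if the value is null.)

7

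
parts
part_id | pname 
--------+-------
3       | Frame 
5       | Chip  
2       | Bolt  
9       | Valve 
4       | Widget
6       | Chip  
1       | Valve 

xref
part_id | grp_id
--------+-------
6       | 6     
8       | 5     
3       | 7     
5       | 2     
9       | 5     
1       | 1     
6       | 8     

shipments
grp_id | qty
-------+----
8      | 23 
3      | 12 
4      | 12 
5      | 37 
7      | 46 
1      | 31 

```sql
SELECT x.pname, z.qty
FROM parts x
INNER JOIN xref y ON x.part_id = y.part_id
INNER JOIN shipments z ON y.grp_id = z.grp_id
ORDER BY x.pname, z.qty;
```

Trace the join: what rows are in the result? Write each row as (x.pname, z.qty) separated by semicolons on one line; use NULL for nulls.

(Chip, 23); (Frame, 46); (Valve, 31); (Valve, 37)

Evaluate left to right. First `parts x INNER JOIN xref y` on part_id: 6 row(s).
Then INNER JOIN `shipments z` on grp_id: keep only rows whose y.grp_id appears in z.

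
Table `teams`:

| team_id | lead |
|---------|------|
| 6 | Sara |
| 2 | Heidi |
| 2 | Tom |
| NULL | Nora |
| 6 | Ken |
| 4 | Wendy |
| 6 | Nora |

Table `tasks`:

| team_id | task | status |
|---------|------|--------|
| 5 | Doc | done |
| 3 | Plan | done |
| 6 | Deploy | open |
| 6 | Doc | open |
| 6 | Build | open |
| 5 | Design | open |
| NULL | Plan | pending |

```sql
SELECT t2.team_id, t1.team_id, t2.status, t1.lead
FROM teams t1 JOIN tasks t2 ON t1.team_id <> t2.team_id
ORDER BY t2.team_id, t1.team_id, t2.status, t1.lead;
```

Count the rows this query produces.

27

INNER JOIN keeps only pairs where the ON condition holds.
Matching on t1.team_id <> t2.team_id. A NULL in a compared column never satisfies the condition.
- t1 row (team_id=6): matches 3 t2 row(s) → 3 output row(s).
- t1 row (team_id=2): matches 6 t2 row(s) → 6 output row(s).
- t1 row (team_id=2): matches 6 t2 row(s) → 6 output row(s).
- t1 row (team_id=NULL): no match → dropped.
- t1 row (team_id=6): matches 3 t2 row(s) → 3 output row(s).
- t1 row (team_id=4): matches 6 t2 row(s) → 6 output row(s).
- t1 row (team_id=6): matches 3 t2 row(s) → 3 output row(s).
Total: 27 rows.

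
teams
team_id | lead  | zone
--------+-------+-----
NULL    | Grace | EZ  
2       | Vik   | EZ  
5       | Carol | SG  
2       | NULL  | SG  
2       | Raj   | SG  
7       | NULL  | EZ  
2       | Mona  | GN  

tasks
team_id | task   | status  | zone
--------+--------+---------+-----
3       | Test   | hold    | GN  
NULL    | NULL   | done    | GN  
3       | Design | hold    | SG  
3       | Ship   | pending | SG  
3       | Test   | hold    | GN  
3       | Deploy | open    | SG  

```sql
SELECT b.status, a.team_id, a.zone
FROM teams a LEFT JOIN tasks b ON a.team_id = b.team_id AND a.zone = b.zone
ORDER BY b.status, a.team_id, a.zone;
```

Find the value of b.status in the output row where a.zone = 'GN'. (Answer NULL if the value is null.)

LEFT JOIN keeps every row from `teams`; unmatched rows get NULL for `tasks`'s columns.
Matching on a.team_id = b.team_id AND a.zone = b.zone. A NULL in a compared column never satisfies the condition.
- team_id=NULL, zone=EZ: no b row matches, row kept with b columns NULL.
- team_id=2, zone=EZ: no b row matches, row kept with b columns NULL.
- team_id=5, zone=SG: no b row matches, row kept with b columns NULL.
- team_id=2, zone=SG: no b row matches, row kept with b columns NULL.
- team_id=2, zone=SG: no b row matches, row kept with b columns NULL.
- team_id=7, zone=EZ: no b row matches, row kept with b columns NULL.
- team_id=2, zone=GN: no b row matches, row kept with b columns NULL.

NULL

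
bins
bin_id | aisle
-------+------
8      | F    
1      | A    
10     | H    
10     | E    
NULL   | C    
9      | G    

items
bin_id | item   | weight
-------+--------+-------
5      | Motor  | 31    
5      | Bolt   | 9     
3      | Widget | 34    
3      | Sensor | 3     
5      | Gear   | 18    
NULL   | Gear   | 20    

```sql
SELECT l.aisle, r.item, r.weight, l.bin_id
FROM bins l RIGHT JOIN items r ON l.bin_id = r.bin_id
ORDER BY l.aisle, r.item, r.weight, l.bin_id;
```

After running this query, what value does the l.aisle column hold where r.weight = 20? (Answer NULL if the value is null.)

NULL

RIGHT JOIN keeps every row from `items`; unmatched rows get NULL for `bins`'s columns.
Matching on l.bin_id = r.bin_id. A NULL in a compared column never satisfies the condition.
Matched pairs: 0; unmatched r rows kept: 6.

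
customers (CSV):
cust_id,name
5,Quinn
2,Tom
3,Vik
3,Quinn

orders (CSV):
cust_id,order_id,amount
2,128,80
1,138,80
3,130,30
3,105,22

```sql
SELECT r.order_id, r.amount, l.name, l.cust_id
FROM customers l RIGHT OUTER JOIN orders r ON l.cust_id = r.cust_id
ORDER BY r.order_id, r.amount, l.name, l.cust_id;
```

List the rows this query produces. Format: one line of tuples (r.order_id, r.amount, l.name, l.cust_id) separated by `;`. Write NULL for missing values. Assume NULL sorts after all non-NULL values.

RIGHT JOIN keeps every row from `orders`; unmatched rows get NULL for `customers`'s columns.
Matching on l.cust_id = r.cust_id.
- l (cust_id=5) has no partner in r.
- l (cust_id=2) pairs with 1 row(s) of r.
- l (cust_id=3) pairs with 2 row(s) of r.
- l (cust_id=3) pairs with 2 row(s) of r.
- 1 r row(s) had no l match → kept, l columns NULL.
After projecting and ordering:
r.order_id | r.amount | l.name | l.cust_id
105 | 22 | Quinn | 3
105 | 22 | Vik | 3
128 | 80 | Tom | 2
130 | 30 | Quinn | 3
130 | 30 | Vik | 3
138 | 80 | NULL | NULL

(105, 22, Quinn, 3); (105, 22, Vik, 3); (128, 80, Tom, 2); (130, 30, Quinn, 3); (130, 30, Vik, 3); (138, 80, NULL, NULL)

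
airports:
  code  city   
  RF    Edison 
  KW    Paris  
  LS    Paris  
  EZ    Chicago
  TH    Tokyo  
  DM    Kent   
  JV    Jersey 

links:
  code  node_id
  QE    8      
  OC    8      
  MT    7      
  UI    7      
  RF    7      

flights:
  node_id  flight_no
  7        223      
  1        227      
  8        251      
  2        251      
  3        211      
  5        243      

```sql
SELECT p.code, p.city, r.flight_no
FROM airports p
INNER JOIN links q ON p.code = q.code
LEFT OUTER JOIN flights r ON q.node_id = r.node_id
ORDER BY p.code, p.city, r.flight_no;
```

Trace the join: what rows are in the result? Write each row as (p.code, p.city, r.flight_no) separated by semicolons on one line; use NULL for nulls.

Joins associate left-to-right: airports INNER JOIN links on code gives 1 intermediate row(s).
Then LEFT JOIN `flights r` on node_id: each of those 1 rows is kept; rows whose q.node_id has no match in r get NULL for r's columns.

(RF, Edison, 223)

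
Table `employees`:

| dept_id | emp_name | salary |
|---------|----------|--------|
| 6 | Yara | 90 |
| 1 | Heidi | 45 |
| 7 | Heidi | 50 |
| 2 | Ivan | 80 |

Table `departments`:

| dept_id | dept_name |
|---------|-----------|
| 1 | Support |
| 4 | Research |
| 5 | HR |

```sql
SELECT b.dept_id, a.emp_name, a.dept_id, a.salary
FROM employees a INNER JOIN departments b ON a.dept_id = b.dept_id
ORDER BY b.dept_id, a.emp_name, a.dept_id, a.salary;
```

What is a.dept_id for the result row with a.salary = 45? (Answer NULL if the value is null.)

INNER JOIN keeps only pairs where the ON condition holds.
Matching on a.dept_id = b.dept_id.
- dept_id=6: no matching b row, dropped.
- dept_id=1: 1 matching b row(s), so 1 row(s) emitted.
- dept_id=7: no matching b row, dropped.
- dept_id=2: no matching b row, dropped.

1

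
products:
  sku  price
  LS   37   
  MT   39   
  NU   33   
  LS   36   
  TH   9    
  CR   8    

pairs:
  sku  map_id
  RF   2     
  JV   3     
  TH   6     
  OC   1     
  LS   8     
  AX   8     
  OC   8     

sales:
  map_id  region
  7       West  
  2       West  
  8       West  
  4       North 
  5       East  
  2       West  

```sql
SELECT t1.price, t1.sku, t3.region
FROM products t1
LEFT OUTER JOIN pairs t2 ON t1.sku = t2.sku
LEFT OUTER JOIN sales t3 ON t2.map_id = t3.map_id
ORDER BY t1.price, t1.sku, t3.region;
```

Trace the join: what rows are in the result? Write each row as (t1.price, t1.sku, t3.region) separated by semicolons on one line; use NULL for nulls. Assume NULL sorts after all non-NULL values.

(8, CR, NULL); (9, TH, NULL); (33, NU, NULL); (36, LS, West); (37, LS, West); (39, MT, NULL)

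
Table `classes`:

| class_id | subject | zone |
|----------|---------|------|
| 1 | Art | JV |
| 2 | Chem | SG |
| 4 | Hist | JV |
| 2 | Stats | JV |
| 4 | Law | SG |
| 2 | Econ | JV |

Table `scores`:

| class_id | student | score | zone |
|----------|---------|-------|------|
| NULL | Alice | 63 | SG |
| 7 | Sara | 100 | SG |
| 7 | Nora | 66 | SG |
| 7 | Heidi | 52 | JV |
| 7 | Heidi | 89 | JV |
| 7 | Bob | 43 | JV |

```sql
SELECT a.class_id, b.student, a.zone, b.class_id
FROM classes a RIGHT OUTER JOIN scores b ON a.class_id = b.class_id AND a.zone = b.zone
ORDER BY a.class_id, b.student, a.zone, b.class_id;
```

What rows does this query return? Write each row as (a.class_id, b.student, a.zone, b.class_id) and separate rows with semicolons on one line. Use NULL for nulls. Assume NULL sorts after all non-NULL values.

(NULL, Alice, NULL, NULL); (NULL, Bob, NULL, 7); (NULL, Heidi, NULL, 7); (NULL, Heidi, NULL, 7); (NULL, Nora, NULL, 7); (NULL, Sara, NULL, 7)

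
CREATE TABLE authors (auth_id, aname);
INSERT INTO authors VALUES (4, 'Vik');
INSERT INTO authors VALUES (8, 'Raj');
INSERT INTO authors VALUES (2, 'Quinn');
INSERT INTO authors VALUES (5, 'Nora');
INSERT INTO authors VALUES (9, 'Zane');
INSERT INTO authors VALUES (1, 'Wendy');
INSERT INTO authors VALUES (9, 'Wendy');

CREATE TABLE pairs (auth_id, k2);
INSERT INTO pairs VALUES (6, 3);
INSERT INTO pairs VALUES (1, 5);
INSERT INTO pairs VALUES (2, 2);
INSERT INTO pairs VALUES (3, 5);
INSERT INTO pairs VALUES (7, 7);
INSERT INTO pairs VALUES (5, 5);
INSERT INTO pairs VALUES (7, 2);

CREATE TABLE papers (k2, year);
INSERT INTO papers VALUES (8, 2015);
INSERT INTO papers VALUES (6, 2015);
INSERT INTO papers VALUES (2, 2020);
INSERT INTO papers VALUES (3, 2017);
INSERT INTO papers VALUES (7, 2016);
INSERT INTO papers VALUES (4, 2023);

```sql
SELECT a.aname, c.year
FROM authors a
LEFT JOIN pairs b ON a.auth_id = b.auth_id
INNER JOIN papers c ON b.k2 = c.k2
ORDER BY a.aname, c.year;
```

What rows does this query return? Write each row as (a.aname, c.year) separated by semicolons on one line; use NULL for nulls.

(Quinn, 2020)

Step 1 — a LEFT JOIN b on auth_id → 7 row(s).
Then INNER JOIN `papers c` on k2: keep only rows whose b.k2 appears in c.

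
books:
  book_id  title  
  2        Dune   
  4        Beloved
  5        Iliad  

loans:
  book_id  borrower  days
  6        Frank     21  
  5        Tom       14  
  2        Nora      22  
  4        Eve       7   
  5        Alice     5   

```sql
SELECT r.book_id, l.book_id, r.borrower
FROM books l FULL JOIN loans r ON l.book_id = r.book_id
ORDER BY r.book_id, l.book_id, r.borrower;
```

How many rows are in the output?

5

FULL OUTER JOIN keeps every row from both sides; unmatched rows get NULL for the other side's columns.
Matching on l.book_id = r.book_id.
- l row (book_id=2): matches 1 r row(s) → 1 output row(s).
- l row (book_id=4): matches 1 r row(s) → 1 output row(s).
- l row (book_id=5): matches 2 r row(s) → 2 output row(s).
- 1 row(s) from r found no l partner → padded with NULL.
Total: 4 matched + 1 padded = 5 rows.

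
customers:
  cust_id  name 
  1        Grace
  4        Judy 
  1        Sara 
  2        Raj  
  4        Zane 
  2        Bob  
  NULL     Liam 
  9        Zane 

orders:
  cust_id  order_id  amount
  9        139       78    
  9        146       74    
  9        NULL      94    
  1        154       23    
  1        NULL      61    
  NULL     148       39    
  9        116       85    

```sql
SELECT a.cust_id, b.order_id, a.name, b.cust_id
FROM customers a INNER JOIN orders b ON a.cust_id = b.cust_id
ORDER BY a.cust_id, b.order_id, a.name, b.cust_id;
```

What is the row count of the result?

8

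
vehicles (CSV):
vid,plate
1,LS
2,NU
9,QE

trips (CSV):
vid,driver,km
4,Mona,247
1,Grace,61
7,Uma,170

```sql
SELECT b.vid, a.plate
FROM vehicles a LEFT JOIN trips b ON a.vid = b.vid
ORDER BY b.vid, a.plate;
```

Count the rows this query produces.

3

LEFT JOIN keeps every row from `vehicles`; unmatched rows get NULL for `trips`'s columns.
Matching on a.vid = b.vid.
Matched pairs: 1; unmatched a rows kept: 2.
Total: 1 matched + 2 padded = 3 rows.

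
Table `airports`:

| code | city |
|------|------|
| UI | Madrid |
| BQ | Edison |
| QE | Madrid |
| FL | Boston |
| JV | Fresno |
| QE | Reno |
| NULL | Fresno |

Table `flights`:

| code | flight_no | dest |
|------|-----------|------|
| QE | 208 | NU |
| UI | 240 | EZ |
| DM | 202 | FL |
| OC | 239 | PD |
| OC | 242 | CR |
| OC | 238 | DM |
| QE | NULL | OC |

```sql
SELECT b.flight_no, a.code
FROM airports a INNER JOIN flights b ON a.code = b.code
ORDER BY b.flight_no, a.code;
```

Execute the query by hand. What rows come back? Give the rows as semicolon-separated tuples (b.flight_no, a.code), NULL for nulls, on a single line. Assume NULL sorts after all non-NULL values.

INNER JOIN keeps only pairs where the ON condition holds.
Matching on a.code = b.code. A NULL in a compared column never satisfies the condition.
- a (code=UI) pairs with 1 row(s) of b.
- a (code=BQ) has no partner → excluded.
- a (code=QE) pairs with 2 row(s) of b.
- a (code=FL) has no partner → excluded.
- a (code=JV) has no partner → excluded.
- a (code=QE) pairs with 2 row(s) of b.
- a (code=NULL) has no partner → excluded.
After projecting and ordering:
b.flight_no | a.code
208 | QE
208 | QE
240 | UI
NULL | QE
NULL | QE

(208, QE); (208, QE); (240, UI); (NULL, QE); (NULL, QE)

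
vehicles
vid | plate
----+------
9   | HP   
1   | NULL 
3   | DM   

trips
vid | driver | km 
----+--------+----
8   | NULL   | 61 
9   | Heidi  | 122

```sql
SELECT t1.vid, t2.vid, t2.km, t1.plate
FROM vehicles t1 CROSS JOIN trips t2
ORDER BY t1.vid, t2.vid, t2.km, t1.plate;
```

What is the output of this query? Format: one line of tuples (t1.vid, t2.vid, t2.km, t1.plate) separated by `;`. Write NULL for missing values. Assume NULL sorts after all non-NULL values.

(1, 8, 61, NULL); (1, 9, 122, NULL); (3, 8, 61, DM); (3, 9, 122, DM); (9, 8, 61, HP); (9, 9, 122, HP)

CROSS JOIN pairs every row of `vehicles` with every row of `trips`: 3 × 2 = 6 rows.
After projecting and ordering:
t1.vid | t2.vid | t2.km | t1.plate
1 | 8 | 61 | NULL
1 | 9 | 122 | NULL
3 | 8 | 61 | DM
3 | 9 | 122 | DM
9 | 8 | 61 | HP
9 | 9 | 122 | HP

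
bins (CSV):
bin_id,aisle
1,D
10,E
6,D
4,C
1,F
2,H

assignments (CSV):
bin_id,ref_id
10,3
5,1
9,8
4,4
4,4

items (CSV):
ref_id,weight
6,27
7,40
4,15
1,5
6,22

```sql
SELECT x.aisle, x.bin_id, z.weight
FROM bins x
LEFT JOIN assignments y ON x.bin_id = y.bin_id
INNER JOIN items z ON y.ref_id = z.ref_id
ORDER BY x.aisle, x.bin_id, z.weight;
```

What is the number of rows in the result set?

2

Evaluate left to right. First `bins x LEFT JOIN assignments y` on bin_id: 7 row(s).
Then INNER JOIN `items z` on ref_id: keep only rows whose y.ref_id appears in z.
Result: 2 row(s).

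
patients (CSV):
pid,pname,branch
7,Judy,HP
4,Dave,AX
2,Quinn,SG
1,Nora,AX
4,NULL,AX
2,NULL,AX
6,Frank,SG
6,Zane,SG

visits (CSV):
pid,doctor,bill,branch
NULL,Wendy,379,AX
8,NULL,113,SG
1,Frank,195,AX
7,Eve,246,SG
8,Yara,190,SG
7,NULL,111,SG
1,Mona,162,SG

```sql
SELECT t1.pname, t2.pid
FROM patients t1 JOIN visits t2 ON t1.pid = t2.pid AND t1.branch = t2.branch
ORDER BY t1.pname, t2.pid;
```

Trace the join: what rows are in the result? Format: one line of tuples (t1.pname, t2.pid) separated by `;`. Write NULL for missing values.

INNER JOIN keeps only pairs where the ON condition holds.
Matching on t1.pid = t2.pid AND t1.branch = t2.branch. A NULL in a compared column never satisfies the condition.
- t1 row (pid=7, branch=HP): no match → dropped.
- t1 row (pid=4, branch=AX): no match → dropped.
- t1 row (pid=2, branch=SG): no match → dropped.
- t1 row (pid=1, branch=AX): matches 1 t2 row(s) → 1 output row(s).
- t1 row (pid=4, branch=AX): no match → dropped.
- t1 row (pid=2, branch=AX): no match → dropped.
- t1 row (pid=6, branch=SG): no match → dropped.
- t1 row (pid=6, branch=SG): no match → dropped.
After projecting and ordering:
t1.pname | t2.pid
Nora | 1

(Nora, 1)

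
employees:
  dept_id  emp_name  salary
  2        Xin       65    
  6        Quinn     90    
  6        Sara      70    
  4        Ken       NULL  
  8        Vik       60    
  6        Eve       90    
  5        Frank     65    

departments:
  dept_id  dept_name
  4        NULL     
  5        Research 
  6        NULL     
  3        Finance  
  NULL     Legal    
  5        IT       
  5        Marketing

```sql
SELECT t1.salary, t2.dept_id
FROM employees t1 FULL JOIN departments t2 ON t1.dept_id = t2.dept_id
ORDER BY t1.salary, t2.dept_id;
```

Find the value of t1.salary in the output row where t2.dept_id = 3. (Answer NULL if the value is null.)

NULL

FULL OUTER JOIN keeps every row from both sides; unmatched rows get NULL for the other side's columns.
Matching on t1.dept_id = t2.dept_id. A NULL in a compared column never satisfies the condition.
- dept_id=2: no t2 row matches, row kept with t2 columns NULL.
- dept_id=6: 1 matching t2 row(s), so 1 row(s) emitted.
- dept_id=6: 1 matching t2 row(s), so 1 row(s) emitted.
- dept_id=4: 1 matching t2 row(s), so 1 row(s) emitted.
- dept_id=8: no t2 row matches, row kept with t2 columns NULL.
- dept_id=6: 1 matching t2 row(s), so 1 row(s) emitted.
- dept_id=5: 3 matching t2 row(s), so 3 row(s) emitted.
- 2 row(s) from t2 found no t1 partner → padded with NULL.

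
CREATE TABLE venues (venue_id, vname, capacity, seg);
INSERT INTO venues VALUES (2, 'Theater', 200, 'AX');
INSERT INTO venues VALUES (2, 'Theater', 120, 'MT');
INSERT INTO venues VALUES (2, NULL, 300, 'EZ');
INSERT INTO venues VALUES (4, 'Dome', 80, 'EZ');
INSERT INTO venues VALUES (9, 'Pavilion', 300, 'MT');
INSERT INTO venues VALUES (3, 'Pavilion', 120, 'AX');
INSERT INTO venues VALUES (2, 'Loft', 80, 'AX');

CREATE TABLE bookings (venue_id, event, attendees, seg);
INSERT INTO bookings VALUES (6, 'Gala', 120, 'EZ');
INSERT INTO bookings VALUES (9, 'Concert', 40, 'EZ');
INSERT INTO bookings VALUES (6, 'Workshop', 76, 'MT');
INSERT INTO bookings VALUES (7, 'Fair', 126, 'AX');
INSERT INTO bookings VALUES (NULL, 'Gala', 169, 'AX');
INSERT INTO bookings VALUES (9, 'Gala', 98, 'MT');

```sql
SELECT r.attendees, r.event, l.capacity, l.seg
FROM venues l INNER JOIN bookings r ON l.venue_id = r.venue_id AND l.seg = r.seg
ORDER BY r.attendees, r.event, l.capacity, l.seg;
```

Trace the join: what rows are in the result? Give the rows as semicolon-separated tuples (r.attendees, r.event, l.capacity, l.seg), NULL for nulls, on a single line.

(98, Gala, 300, MT)

INNER JOIN keeps only pairs where the ON condition holds.
Matching on l.venue_id = r.venue_id AND l.seg = r.seg. A NULL in a compared column never satisfies the condition.
- l[0] venue_id=2, seg=AX → no match; dropped.
- l[1] venue_id=2, seg=MT → no match; dropped.
- l[2] venue_id=2, seg=EZ → no match; dropped.
- l[3] venue_id=4, seg=EZ → no match; dropped.
- l[4] venue_id=9, seg=MT → 1 match(es) in r → 1 row(s).
- l[5] venue_id=3, seg=AX → no match; dropped.
- l[6] venue_id=2, seg=AX → no match; dropped.
After projecting and ordering:
r.attendees | r.event | l.capacity | l.seg
98 | Gala | 300 | MT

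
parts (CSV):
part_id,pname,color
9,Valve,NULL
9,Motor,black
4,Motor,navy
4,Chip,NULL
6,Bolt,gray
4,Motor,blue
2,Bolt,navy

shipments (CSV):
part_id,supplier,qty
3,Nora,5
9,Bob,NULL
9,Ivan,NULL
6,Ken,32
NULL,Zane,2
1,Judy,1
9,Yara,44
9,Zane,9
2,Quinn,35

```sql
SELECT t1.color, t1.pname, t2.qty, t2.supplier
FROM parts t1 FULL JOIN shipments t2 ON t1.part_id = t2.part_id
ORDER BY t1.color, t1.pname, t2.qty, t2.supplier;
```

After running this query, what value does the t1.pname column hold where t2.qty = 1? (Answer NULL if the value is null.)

NULL

FULL OUTER JOIN keeps every row from both sides; unmatched rows get NULL for the other side's columns.
Matching on t1.part_id = t2.part_id. A NULL in a compared column never satisfies the condition.
- t1[0] part_id=9 → 4 match(es) in t2 → 4 row(s).
- t1[1] part_id=9 → 4 match(es) in t2 → 4 row(s).
- t1[2] part_id=4 → no match; kept with NULLs on the t2 side.
- t1[3] part_id=4 → no match; kept with NULLs on the t2 side.
- t1[4] part_id=6 → 1 match(es) in t2 → 1 row(s).
- t1[5] part_id=4 → no match; kept with NULLs on the t2 side.
- t1[6] part_id=2 → 1 match(es) in t2 → 1 row(s).
- 3 t2 row(s) had no t1 match → kept, t1 columns NULL.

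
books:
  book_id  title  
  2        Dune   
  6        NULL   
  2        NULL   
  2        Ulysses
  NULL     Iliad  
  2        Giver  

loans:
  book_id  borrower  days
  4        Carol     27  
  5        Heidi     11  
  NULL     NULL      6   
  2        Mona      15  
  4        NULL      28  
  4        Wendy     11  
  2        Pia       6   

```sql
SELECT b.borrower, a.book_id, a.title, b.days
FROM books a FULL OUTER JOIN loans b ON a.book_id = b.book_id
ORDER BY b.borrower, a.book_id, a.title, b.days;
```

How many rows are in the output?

15

FULL OUTER JOIN keeps every row from both sides; unmatched rows get NULL for the other side's columns.
Matching on a.book_id = b.book_id. A NULL in a compared column never satisfies the condition.
- a (book_id=2) pairs with 2 row(s) of b.
- a (book_id=6) has no partner → padded with NULL.
- a (book_id=2) pairs with 2 row(s) of b.
- a (book_id=2) pairs with 2 row(s) of b.
- a (book_id=NULL) has no partner → padded with NULL.
- a (book_id=2) pairs with 2 row(s) of b.
- plus 5 unmatched b row(s), each kept with NULL a columns.
Total: 8 matched + 7 padded = 15 rows.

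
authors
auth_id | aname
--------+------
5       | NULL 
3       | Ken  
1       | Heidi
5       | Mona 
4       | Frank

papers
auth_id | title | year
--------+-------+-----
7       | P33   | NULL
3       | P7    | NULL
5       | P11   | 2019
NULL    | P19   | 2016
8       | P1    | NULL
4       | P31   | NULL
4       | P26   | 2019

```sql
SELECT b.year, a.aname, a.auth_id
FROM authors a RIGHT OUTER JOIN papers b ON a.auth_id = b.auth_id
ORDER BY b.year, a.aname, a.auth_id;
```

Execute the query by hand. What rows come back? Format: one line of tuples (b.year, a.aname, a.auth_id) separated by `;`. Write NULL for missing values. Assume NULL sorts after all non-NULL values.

RIGHT JOIN keeps every row from `papers`; unmatched rows get NULL for `authors`'s columns.
Matching on a.auth_id = b.auth_id. A NULL in a compared column never satisfies the condition.
Matched pairs: 5; unmatched b rows kept: 3.

(2016, NULL, NULL); (2019, Frank, 4); (2019, Mona, 5); (2019, NULL, 5); (NULL, Frank, 4); (NULL, Ken, 3); (NULL, NULL, NULL); (NULL, NULL, NULL)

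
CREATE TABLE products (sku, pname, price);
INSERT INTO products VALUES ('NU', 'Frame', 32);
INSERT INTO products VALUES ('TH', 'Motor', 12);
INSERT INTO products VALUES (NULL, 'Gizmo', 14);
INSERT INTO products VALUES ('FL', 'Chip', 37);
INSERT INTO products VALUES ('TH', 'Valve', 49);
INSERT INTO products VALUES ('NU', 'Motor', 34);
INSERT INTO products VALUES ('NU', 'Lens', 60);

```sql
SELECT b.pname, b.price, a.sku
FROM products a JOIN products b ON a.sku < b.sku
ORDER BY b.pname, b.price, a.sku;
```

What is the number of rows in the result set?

11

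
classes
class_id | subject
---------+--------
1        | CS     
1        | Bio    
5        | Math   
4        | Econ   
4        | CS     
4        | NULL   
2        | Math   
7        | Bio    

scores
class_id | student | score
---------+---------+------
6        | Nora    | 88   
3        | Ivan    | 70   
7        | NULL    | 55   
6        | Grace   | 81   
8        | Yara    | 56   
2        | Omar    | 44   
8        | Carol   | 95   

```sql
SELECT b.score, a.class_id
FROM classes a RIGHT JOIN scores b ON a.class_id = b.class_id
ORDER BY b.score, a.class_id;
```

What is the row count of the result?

7

RIGHT JOIN keeps every row from `scores`; unmatched rows get NULL for `classes`'s columns.
Matching on a.class_id = b.class_id.
Matched pairs: 2; unmatched b rows kept: 5.
Total: 2 matched + 5 padded = 7 rows.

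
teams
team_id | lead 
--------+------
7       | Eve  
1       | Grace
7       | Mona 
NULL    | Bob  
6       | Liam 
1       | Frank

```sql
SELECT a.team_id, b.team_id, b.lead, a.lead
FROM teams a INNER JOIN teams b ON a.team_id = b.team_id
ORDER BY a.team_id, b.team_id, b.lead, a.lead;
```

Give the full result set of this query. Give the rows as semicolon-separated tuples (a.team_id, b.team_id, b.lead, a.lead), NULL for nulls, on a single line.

(1, 1, Frank, Frank); (1, 1, Frank, Grace); (1, 1, Grace, Frank); (1, 1, Grace, Grace); (6, 6, Liam, Liam); (7, 7, Eve, Eve); (7, 7, Eve, Mona); (7, 7, Mona, Eve); (7, 7, Mona, Mona)

INNER JOIN keeps only pairs where the ON condition holds.
Matching on a.team_id = b.team_id. A NULL in a compared column never satisfies the condition.
Matched pairs: 9.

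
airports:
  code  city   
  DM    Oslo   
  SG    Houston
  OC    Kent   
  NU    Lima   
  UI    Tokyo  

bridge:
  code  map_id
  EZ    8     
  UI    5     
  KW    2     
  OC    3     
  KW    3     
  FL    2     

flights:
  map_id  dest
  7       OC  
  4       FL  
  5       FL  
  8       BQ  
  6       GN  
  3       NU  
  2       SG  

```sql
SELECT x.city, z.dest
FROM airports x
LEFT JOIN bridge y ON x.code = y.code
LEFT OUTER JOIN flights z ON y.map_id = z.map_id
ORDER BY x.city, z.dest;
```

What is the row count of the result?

5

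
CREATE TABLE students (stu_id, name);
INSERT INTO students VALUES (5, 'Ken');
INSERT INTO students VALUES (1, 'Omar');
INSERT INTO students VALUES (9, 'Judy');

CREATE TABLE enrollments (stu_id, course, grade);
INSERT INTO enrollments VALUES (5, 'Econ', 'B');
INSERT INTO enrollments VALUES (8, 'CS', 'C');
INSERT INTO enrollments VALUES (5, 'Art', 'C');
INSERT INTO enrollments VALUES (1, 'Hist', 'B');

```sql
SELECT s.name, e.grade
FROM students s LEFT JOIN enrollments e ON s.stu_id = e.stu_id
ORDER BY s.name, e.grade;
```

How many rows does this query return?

4

LEFT JOIN keeps every row from `students`; unmatched rows get NULL for `enrollments`'s columns.
Matching on s.stu_id = e.stu_id.
- stu_id=5: 2 matching e row(s), so 2 row(s) emitted.
- stu_id=1: 1 matching e row(s), so 1 row(s) emitted.
- stu_id=9: no e row matches, row kept with e columns NULL.
Total: 3 matched + 1 padded = 4 rows.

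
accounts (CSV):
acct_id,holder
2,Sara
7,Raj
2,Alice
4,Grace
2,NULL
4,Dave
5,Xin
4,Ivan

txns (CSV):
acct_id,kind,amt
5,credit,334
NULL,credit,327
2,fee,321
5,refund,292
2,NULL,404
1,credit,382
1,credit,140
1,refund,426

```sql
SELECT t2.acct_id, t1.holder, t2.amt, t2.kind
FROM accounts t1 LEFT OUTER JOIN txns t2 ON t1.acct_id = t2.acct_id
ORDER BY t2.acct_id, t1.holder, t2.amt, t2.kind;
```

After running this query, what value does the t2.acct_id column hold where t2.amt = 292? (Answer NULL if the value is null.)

5

LEFT JOIN keeps every row from `accounts`; unmatched rows get NULL for `txns`'s columns.
Matching on t1.acct_id = t2.acct_id. A NULL in a compared column never satisfies the condition.
- t1 row (acct_id=2): matches 2 t2 row(s) → 2 output row(s).
- t1 row (acct_id=7): no match → kept, t2 columns NULL.
- t1 row (acct_id=2): matches 2 t2 row(s) → 2 output row(s).
- t1 row (acct_id=4): no match → kept, t2 columns NULL.
- t1 row (acct_id=2): matches 2 t2 row(s) → 2 output row(s).
- t1 row (acct_id=4): no match → kept, t2 columns NULL.
- t1 row (acct_id=5): matches 2 t2 row(s) → 2 output row(s).
- t1 row (acct_id=4): no match → kept, t2 columns NULL.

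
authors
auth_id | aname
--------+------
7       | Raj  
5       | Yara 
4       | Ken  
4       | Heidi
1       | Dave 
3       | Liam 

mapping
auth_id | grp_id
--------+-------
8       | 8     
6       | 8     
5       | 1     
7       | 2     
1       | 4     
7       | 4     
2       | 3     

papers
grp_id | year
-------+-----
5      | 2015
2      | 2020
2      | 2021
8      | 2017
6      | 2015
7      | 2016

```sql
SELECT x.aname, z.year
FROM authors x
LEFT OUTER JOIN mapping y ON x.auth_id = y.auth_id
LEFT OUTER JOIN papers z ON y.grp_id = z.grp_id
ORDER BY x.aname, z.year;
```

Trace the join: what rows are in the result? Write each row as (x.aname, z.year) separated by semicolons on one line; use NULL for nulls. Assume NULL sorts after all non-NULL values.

(Dave, NULL); (Heidi, NULL); (Ken, NULL); (Liam, NULL); (Raj, 2020); (Raj, 2021); (Raj, NULL); (Yara, NULL)

Joins associate left-to-right: authors LEFT JOIN mapping on auth_id gives 7 intermediate row(s).
Then LEFT JOIN `papers z` on grp_id: each of those 7 rows is kept; rows whose y.grp_id has no match in z get NULL for z's columns.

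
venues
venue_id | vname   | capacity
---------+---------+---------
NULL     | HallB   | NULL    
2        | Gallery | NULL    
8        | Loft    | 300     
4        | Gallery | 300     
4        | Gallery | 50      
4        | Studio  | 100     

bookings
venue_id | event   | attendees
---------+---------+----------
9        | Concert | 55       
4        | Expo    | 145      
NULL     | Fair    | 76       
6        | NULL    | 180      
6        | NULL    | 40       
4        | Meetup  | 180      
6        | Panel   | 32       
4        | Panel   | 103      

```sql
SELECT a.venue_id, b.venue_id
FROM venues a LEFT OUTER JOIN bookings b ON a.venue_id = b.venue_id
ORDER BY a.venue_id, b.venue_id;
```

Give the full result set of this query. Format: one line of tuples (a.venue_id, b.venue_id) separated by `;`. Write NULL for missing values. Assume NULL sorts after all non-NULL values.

LEFT JOIN keeps every row from `venues`; unmatched rows get NULL for `bookings`'s columns.
Matching on a.venue_id = b.venue_id. A NULL in a compared column never satisfies the condition.
- a[0] venue_id=NULL → no match; kept with NULLs on the b side.
- a[1] venue_id=2 → no match; kept with NULLs on the b side.
- a[2] venue_id=8 → no match; kept with NULLs on the b side.
- a[3] venue_id=4 → 3 match(es) in b → 3 row(s).
- a[4] venue_id=4 → 3 match(es) in b → 3 row(s).
- a[5] venue_id=4 → 3 match(es) in b → 3 row(s).

(2, NULL); (4, 4); (4, 4); (4, 4); (4, 4); (4, 4); (4, 4); (4, 4); (4, 4); (4, 4); (8, NULL); (NULL, NULL)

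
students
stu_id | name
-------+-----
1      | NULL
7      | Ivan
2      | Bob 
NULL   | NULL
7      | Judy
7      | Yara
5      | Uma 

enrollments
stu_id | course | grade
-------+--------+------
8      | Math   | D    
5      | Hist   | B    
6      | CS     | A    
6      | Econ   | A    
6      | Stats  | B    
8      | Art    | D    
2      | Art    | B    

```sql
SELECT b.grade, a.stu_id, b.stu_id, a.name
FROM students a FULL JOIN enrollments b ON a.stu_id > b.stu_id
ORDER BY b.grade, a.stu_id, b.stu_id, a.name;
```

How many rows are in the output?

FULL OUTER JOIN keeps every row from both sides; unmatched rows get NULL for the other side's columns.
Matching on a.stu_id > b.stu_id. A NULL in a compared column never satisfies the condition.
Matched pairs: 16; unmatched a rows kept: 3; unmatched b rows kept: 2.
Total: 16 matched + 5 padded = 21 rows.

21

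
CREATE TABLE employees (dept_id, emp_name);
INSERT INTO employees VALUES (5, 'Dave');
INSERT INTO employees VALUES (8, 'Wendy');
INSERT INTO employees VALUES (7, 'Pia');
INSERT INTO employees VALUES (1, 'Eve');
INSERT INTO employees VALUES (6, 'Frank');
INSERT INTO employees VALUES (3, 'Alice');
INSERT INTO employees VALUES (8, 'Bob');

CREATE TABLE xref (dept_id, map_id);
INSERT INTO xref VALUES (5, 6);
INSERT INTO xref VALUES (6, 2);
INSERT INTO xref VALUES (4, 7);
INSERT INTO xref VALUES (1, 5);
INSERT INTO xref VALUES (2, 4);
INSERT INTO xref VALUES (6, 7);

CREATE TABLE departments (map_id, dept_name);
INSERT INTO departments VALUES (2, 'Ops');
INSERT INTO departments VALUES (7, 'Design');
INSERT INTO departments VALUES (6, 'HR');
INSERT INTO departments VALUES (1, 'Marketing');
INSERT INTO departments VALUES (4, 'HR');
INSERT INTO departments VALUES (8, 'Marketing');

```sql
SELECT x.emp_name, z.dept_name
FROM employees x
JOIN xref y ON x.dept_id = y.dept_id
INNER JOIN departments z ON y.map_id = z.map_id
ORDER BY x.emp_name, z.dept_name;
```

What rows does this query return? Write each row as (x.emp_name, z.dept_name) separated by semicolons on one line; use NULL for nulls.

(Dave, HR); (Frank, Design); (Frank, Ops)

Joins associate left-to-right: employees INNER JOIN xref on dept_id gives 4 intermediate row(s).
Then INNER JOIN `departments z` on map_id: keep only rows whose y.map_id appears in z.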